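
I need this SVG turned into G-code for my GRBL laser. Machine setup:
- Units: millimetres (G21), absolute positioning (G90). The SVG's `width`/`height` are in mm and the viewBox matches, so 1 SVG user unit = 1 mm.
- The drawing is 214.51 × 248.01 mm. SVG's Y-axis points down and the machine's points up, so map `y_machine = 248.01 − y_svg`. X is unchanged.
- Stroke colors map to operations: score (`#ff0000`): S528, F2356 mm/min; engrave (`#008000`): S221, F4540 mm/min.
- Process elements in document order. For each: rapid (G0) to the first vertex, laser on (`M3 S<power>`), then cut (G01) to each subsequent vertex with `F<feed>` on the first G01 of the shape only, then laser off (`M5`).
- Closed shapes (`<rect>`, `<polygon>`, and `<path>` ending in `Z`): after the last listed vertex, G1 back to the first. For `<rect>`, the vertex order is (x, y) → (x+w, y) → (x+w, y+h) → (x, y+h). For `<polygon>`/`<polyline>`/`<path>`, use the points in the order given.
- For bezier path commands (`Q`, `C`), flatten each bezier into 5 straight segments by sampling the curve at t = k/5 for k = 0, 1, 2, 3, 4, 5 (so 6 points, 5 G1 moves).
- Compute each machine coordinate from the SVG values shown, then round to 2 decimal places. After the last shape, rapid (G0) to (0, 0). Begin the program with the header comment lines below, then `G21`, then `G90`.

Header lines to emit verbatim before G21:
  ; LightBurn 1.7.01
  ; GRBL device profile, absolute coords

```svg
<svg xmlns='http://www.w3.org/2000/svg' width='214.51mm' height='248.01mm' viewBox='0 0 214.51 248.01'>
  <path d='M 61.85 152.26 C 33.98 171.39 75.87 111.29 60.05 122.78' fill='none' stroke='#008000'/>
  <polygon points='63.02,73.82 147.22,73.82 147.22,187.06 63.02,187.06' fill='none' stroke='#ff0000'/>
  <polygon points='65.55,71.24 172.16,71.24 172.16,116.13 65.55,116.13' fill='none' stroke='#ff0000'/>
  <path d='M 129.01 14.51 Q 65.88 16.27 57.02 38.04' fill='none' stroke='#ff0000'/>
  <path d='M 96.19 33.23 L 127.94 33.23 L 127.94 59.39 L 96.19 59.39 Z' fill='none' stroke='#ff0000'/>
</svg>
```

Since the viewBox matches the mm dimensions, user units are millimetres directly. The only transform is the Y-flip y_m = 248.01 − y_svg.

Shape 1 is a cubic bezier drawn with `<path>`. Its stroke #008000 means engrave at S221, F4540. After flipping Y the toolpath is (61.85,95.75) → (52.48,92.57) → (53.73,101.17) → (59.49,114.31) → (63.64,124.74) → (60.05,125.23).

Shape 2 is a rectangle drawn with `<polygon>`. Its stroke #ff0000 means score at S528, F2356. After flipping Y the toolpath is (63.02,174.19) → (147.22,174.19) → (147.22,60.95) → (63.02,60.95) → (63.02,174.19), returning to the start.

Shape 3 is a rectangle drawn with `<polygon>`. Its stroke #ff0000 means score at S528, F2356. After flipping Y the toolpath is (65.55,176.77) → (172.16,176.77) → (172.16,131.88) → (65.55,131.88) → (65.55,176.77), returning to the start.

Shape 4 is a quadratic bezier drawn with `<path>`. Its stroke #ff0000 means score at S528, F2356. After flipping Y the toolpath is (129.01,233.50) → (105.93,232.00) → (87.19,228.89) → (72.79,224.18) → (62.73,217.88) → (57.02,209.97).

Shape 5 is a rectangle drawn with `<path>`. Its stroke #ff0000 means score at S528, F2356. After flipping Y the toolpath is (96.19,214.78) → (127.94,214.78) → (127.94,188.62) → (96.19,188.62) → (96.19,214.78), returning to the start.

; LightBurn 1.7.01
; GRBL device profile, absolute coords
G21
G90
G0 X61.85 Y95.75
M3 S221
G01 X52.48 Y92.57 F4540
G01 X53.73 Y101.17
G01 X59.49 Y114.31
G01 X63.64 Y124.74
G01 X60.05 Y125.23
M5
G0 X63.02 Y174.19
M3 S528
G01 X147.22 Y174.19 F2356
G01 X147.22 Y60.95
G01 X63.02 Y60.95
G01 X63.02 Y174.19
M5
G0 X65.55 Y176.77
M3 S528
G01 X172.16 Y176.77 F2356
G01 X172.16 Y131.88
G01 X65.55 Y131.88
G01 X65.55 Y176.77
M5
G0 X129.01 Y233.50
M3 S528
G01 X105.93 Y232.00 F2356
G01 X87.19 Y228.89
G01 X72.79 Y224.18
G01 X62.73 Y217.88
G01 X57.02 Y209.97
M5
G0 X96.19 Y214.78
M3 S528
G01 X127.94 Y214.78 F2356
G01 X127.94 Y188.62
G01 X96.19 Y188.62
G01 X96.19 Y214.78
M5
G0 X0.00 Y0.00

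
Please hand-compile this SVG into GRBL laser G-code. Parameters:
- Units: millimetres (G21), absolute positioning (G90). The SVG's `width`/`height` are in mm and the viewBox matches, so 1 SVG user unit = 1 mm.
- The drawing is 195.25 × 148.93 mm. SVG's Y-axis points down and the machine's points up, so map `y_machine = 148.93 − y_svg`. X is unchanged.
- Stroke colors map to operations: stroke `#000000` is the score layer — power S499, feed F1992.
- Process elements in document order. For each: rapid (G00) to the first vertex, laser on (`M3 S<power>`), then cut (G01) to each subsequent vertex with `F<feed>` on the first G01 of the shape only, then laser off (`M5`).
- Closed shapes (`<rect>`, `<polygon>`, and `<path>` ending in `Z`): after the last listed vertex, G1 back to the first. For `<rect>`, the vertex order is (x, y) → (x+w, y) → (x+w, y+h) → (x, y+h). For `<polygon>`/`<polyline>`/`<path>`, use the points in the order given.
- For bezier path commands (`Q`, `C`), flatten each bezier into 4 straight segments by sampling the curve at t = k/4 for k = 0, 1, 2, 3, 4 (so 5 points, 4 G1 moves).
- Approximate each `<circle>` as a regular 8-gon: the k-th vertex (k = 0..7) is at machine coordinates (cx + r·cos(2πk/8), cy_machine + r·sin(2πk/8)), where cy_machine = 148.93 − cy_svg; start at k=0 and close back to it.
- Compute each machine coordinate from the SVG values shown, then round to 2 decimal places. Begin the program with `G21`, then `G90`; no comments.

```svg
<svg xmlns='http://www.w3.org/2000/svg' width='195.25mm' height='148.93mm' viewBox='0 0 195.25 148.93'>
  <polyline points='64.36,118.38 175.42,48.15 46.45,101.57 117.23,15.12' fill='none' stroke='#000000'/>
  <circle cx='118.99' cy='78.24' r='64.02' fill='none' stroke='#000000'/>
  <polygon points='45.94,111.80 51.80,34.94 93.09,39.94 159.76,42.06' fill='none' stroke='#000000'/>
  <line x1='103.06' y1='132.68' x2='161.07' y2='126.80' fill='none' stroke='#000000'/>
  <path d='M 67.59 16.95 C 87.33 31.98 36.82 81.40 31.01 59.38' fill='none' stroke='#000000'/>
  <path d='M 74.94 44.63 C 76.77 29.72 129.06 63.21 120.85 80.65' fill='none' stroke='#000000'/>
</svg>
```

Since the viewBox matches the mm dimensions, user units are millimetres directly. The only transform is the Y-flip y_m = 148.93 − y_svg.

Shape 1 is a open polyline drawn with `<polyline>`. Its stroke #000000 means score at S499, F1992. After flipping Y the toolpath is (64.36,30.55) → (175.42,100.78) → (46.45,47.36) → (117.23,133.81).

Shape 2 is a circle drawn with `<circle>`. Its stroke #000000 means score at S499, F1992. After flipping Y the toolpath is (183.01,70.69) → (164.26,115.96) → (118.99,134.71) → (73.72,115.96) → (54.97,70.69) → (73.72,25.42) → (118.99,6.67) → (164.26,25.42) → (183.01,70.69), returning to the start.

Shape 3 is a closed polygon drawn with `<polygon>`. Its stroke #000000 means score at S499, F1992. After flipping Y the toolpath is (45.94,37.13) → (51.80,113.99) → (93.09,108.99) → (159.76,106.87) → (45.94,37.13), returning to the start.

Shape 4 is a line segment drawn with `<line>`. Its stroke #000000 means score at S499, F1992. After flipping Y the toolpath is (103.06,16.25) → (161.07,22.13).

Shape 5 is a cubic bezier drawn with `<path>`. Its stroke #000000 means score at S499, F1992. After flipping Y the toolpath is (67.59,131.98) → (71.02,115.91) → (58.88,96.87) → (41.95,84.78) → (31.01,89.55).

Shape 6 is a cubic bezier drawn with `<path>`. Its stroke #000000 means score at S499, F1992. After flipping Y the toolpath is (74.94,104.30) → (84.04,107.41) → (101.66,98.42) → (117.40,83.36) → (120.85,68.28).

G21
G90
G00 X64.36 Y30.55
M3 S499
G01 X175.42 Y100.78 F1992
G01 X46.45 Y47.36
G01 X117.23 Y133.81
M5
G00 X183.01 Y70.69
M3 S499
G01 X164.26 Y115.96 F1992
G01 X118.99 Y134.71
G01 X73.72 Y115.96
G01 X54.97 Y70.69
G01 X73.72 Y25.42
G01 X118.99 Y6.67
G01 X164.26 Y25.42
G01 X183.01 Y70.69
M5
G00 X45.94 Y37.13
M3 S499
G01 X51.80 Y113.99 F1992
G01 X93.09 Y108.99
G01 X159.76 Y106.87
G01 X45.94 Y37.13
M5
G00 X103.06 Y16.25
M3 S499
G01 X161.07 Y22.13 F1992
M5
G00 X67.59 Y131.98
M3 S499
G01 X71.02 Y115.91 F1992
G01 X58.88 Y96.87
G01 X41.95 Y84.78
G01 X31.01 Y89.55
M5
G00 X74.94 Y104.30
M3 S499
G01 X84.04 Y107.41 F1992
G01 X101.66 Y98.42
G01 X117.40 Y83.36
G01 X120.85 Y68.28
M5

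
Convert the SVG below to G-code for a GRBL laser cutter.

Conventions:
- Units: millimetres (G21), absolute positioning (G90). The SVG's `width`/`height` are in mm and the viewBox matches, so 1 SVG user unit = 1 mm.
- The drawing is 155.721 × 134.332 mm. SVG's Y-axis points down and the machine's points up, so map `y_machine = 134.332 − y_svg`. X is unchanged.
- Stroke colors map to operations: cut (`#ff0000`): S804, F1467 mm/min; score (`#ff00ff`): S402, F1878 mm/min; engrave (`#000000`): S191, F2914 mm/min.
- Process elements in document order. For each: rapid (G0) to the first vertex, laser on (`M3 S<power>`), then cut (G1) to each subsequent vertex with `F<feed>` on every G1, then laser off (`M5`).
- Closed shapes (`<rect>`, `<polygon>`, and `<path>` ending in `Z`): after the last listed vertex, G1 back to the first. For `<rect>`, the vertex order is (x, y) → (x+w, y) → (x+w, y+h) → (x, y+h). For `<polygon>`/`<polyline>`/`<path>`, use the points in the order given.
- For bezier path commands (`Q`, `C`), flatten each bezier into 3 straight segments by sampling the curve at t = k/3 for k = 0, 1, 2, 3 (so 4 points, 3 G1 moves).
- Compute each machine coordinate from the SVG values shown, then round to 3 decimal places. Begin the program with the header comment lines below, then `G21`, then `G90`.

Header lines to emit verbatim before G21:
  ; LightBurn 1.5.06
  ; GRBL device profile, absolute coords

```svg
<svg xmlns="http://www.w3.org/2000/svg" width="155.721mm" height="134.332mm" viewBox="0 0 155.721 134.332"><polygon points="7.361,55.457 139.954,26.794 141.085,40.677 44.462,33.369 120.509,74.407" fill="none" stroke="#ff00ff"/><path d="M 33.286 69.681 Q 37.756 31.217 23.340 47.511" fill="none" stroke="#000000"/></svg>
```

Since the viewBox matches the mm dimensions, user units are millimetres directly. The only transform is the Y-flip y_m = 134.332 − y_svg.

Shape 1 is a closed polygon drawn with `<polygon>`. Its stroke #ff00ff means score at S402, F1878. After flipping Y the toolpath is (7.361,78.875) → (139.954,107.538) → (141.085,93.655) → (44.462,100.963) → (120.509,59.925) → (7.361,78.875), returning to the start.

Shape 2 is a quadratic bezier drawn with `<path>`. Its stroke #000000 means engrave at S191, F2914. After flipping Y the toolpath is (33.286,64.651) → (34.168,84.209) → (30.852,91.599) → (23.340,86.821).

; LightBurn 1.5.06
; GRBL device profile, absolute coords
G21
G90
G0 X7.361 Y78.875
M3 S402
G1 X139.954 Y107.538 F1878
G1 X141.085 Y93.655 F1878
G1 X44.462 Y100.963 F1878
G1 X120.509 Y59.925 F1878
G1 X7.361 Y78.875 F1878
M5
G0 X33.286 Y64.651
M3 S191
G1 X34.168 Y84.209 F2914
G1 X30.852 Y91.599 F2914
G1 X23.340 Y86.821 F2914
M5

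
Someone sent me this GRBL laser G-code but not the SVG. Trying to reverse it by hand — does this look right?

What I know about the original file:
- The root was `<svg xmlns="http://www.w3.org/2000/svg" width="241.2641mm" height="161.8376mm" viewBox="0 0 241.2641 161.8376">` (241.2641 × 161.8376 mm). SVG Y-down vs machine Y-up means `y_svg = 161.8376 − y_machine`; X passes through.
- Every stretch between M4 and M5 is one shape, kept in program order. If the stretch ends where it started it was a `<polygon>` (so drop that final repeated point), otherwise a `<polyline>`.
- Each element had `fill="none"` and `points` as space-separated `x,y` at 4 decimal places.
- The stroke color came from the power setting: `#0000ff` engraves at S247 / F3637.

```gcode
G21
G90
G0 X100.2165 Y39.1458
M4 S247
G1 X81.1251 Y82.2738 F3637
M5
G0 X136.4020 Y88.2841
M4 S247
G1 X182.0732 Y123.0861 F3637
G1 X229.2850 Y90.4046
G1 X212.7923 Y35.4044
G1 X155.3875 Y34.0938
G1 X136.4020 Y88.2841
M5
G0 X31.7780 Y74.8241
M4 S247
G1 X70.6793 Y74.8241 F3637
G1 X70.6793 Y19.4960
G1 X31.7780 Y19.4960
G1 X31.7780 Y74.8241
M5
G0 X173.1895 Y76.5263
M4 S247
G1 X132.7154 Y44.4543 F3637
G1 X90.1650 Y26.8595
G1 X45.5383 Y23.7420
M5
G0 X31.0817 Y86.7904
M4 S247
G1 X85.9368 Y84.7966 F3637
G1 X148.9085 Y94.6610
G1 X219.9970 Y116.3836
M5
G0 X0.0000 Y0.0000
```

Machine Y-up, SVG Y-down with viewBox height 161.8376, so y_svg = 161.8376 − y_machine; X carries over. Every run uses S247, so all elements get stroke `#0000ff` (engrave).

Run 1: The run is open, so emit a `<polyline>` with points (Y-flipped): 100.2165,122.6918 81.1251,79.5638.

Run 2: The run returns to its start, so emit a `<polygon>` with points (Y-flipped): 136.4020,73.5535 182.0732,38.7515 229.2850,71.4330 212.7923,126.4332 155.3875,127.7438.

Run 3: The run returns to its start, so emit a `<polygon>` with points (Y-flipped): 31.7780,87.0135 70.6793,87.0135 70.6793,142.3416 31.7780,142.3416.

Run 4: The run is open, so emit a `<polyline>` with points (Y-flipped): 173.1895,85.3113 132.7154,117.3833 90.1650,134.9781 45.5383,138.0956.

Run 5: The run is open, so emit a `<polyline>` with points (Y-flipped): 31.0817,75.0472 85.9368,77.0410 148.9085,67.1766 219.9970,45.4540.

<svg xmlns="http://www.w3.org/2000/svg" width="241.2641mm" height="161.8376mm" viewBox="0 0 241.2641 161.8376">
  <polyline points="100.2165,122.6918 81.1251,79.5638" fill="none" stroke="#0000ff"/>
  <polygon points="136.4020,73.5535 182.0732,38.7515 229.2850,71.4330 212.7923,126.4332 155.3875,127.7438" fill="none" stroke="#0000ff"/>
  <polygon points="31.7780,87.0135 70.6793,87.0135 70.6793,142.3416 31.7780,142.3416" fill="none" stroke="#0000ff"/>
  <polyline points="173.1895,85.3113 132.7154,117.3833 90.1650,134.9781 45.5383,138.0956" fill="none" stroke="#0000ff"/>
  <polyline points="31.0817,75.0472 85.9368,77.0410 148.9085,67.1766 219.9970,45.4540" fill="none" stroke="#0000ff"/>
</svg>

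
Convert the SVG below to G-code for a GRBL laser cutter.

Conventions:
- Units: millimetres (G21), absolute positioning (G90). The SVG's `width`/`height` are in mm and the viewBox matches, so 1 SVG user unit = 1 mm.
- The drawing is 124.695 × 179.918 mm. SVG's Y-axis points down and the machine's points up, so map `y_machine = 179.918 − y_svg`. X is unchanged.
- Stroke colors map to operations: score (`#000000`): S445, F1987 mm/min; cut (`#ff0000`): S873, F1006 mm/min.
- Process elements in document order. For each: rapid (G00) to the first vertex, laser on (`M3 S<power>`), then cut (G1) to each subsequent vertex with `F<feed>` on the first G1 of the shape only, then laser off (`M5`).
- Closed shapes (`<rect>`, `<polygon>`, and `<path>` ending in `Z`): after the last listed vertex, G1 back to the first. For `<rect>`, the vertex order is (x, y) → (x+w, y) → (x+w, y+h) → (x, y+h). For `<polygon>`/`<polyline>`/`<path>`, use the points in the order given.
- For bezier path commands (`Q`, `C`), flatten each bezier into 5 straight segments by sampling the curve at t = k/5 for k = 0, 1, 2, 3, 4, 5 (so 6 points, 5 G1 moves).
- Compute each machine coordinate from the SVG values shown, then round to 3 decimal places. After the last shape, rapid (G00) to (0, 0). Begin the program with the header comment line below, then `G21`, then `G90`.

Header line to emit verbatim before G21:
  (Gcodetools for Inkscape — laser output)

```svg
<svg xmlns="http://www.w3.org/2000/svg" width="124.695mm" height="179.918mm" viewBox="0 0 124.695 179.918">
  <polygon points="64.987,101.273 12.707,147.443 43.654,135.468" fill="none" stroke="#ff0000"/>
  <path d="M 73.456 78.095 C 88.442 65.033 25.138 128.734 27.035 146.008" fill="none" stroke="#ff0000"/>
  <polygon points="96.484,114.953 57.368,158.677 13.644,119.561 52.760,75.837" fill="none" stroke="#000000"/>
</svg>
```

(Gcodetools for Inkscape — laser output)
G21
G90
G00 X64.987 Y78.645
M3 S873
G1 X12.707 Y32.475 F1006
G1 X43.654 Y44.450
G1 X64.987 Y78.645
M5
G00 X73.456 Y101.823
M3 S873
G1 X74.201 Y101.434 F1006
G1 X63.043 Y88.535
G1 X46.872 Y69.040
G1 X32.573 Y48.860
G1 X27.035 Y33.910
M5
G00 X96.484 Y64.965
M3 S445
G1 X57.368 Y21.241 F1987
G1 X13.644 Y60.357
G1 X52.760 Y104.081
G1 X96.484 Y64.965
M5
G00 X0.000 Y0.000

viewBox `0 0 124.695 179.918` with mm width/height → 1 unit = 1 mm. Flip: y_m = 179.918 − y_svg.

**Shape 1** — `<polygon>` closed polygon, stroke `#ff0000` → cut (S873, F1006). Machine vertices: (64.987,78.645) → (12.707,32.475) → (43.654,44.450) → (64.987,78.645). Closed: final G1 returns to the first vertex.

**Shape 2** — `<path>` cubic bezier, stroke `#ff0000` → cut (S873, F1006). Control points (SVG): P0=(73.456,78.095), P1=(88.442,65.033), P2=(25.138,128.734), P3=(27.035,146.008); sampled at t=k/5. Machine vertices: (73.456,101.823) → (74.201,101.434) → (63.043,88.535) → (46.872,69.040) → (32.573,48.860) → (27.035,33.910). Open path.

**Shape 3** — `<polygon>` regular polygon, stroke `#000000` → score (S445, F1987). Machine vertices: (96.484,64.965) → (57.368,21.241) → (13.644,60.357) → (52.760,104.081) → (96.484,64.965). Closed: final G1 returns to the first vertex.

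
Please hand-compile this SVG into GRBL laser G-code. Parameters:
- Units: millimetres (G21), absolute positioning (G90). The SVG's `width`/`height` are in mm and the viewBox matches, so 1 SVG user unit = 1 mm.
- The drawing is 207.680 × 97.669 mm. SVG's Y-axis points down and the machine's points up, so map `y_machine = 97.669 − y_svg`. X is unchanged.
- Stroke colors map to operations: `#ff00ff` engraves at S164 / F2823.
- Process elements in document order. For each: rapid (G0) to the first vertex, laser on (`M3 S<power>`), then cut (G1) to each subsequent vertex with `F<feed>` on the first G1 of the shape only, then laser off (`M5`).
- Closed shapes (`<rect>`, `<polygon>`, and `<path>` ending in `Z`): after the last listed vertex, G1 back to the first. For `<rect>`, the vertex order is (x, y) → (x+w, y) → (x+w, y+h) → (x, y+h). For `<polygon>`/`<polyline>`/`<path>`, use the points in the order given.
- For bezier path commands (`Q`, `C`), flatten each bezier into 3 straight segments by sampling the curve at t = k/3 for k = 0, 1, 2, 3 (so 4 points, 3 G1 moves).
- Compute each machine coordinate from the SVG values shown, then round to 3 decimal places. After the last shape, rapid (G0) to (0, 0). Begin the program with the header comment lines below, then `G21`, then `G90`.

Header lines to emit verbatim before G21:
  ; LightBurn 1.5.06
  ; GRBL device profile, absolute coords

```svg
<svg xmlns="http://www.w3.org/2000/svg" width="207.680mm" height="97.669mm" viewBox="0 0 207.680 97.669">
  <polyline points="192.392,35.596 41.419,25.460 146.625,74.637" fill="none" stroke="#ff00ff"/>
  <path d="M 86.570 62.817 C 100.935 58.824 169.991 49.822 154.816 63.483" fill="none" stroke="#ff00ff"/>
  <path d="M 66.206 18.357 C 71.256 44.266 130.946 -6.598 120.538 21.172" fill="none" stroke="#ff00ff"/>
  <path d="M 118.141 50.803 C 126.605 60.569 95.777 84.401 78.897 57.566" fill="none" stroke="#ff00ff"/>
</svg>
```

; LightBurn 1.5.06
; GRBL device profile, absolute coords
G21
G90
G0 X192.392 Y62.073
M3 S164
G1 X41.419 Y72.209 F2823
G1 X146.625 Y23.032
M5
G0 X86.570 Y34.852
M3 S164
G1 X114.020 Y39.490 F2823
G1 X147.059 Y41.318
G1 X154.816 Y34.186
M5
G0 X66.206 Y79.312
M3 S164
G1 X84.849 Y73.238 F2823
G1 X112.200 Y83.811
G1 X120.538 Y76.497
M5
G0 X118.141 Y46.866
M3 S164
G1 X115.480 Y34.809 F2823
G1 X98.454 Y27.759
G1 X78.897 Y40.103
M5
G0 X0.000 Y0.000

Since the viewBox matches the mm dimensions, user units are millimetres directly. The only transform is the Y-flip y_m = 97.669 − y_svg.

Shape 1 is a open polyline drawn with `<polyline>`. Its stroke #ff00ff means engrave at S164, F2823. After flipping Y the toolpath is (192.392,62.073) → (41.419,72.209) → (146.625,23.032).

Shape 2 is a cubic bezier drawn with `<path>`. Its stroke #ff00ff means engrave at S164, F2823. After flipping Y the toolpath is (86.570,34.852) → (114.020,39.490) → (147.059,41.318) → (154.816,34.186).

Shape 3 is a cubic bezier drawn with `<path>`. Its stroke #ff00ff means engrave at S164, F2823. After flipping Y the toolpath is (66.206,79.312) → (84.849,73.238) → (112.200,83.811) → (120.538,76.497).

Shape 4 is a cubic bezier drawn with `<path>`. Its stroke #ff00ff means engrave at S164, F2823. After flipping Y the toolpath is (118.141,46.866) → (115.480,34.809) → (98.454,27.759) → (78.897,40.103).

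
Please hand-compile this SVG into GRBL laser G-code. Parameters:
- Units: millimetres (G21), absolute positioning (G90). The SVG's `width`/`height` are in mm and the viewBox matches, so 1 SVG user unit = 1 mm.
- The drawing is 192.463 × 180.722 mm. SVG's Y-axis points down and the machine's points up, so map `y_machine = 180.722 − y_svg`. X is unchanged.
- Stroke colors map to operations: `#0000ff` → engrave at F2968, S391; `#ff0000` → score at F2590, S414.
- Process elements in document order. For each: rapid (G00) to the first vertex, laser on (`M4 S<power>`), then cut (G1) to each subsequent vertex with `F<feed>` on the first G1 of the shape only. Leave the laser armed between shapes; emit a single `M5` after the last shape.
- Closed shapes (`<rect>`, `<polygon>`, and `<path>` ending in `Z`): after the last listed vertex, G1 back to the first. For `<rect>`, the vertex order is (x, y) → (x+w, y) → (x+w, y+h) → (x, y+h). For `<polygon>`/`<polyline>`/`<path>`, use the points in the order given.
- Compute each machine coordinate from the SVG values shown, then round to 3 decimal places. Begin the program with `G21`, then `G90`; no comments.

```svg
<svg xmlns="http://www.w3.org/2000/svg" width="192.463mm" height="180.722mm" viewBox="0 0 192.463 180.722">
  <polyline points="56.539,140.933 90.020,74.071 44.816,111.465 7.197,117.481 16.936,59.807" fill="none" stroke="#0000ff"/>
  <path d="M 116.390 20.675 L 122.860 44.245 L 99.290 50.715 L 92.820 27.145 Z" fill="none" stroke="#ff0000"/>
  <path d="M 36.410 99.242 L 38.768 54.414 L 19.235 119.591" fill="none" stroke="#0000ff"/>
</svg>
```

G21
G90
G00 X56.539 Y39.789
M4 S391
G1 X90.020 Y106.651 F2968
G1 X44.816 Y69.257
G1 X7.197 Y63.241
G1 X16.936 Y120.915
G00 X116.390 Y160.047
M4 S414
G1 X122.860 Y136.477 F2590
G1 X99.290 Y130.007
G1 X92.820 Y153.577
G1 X116.390 Y160.047
G00 X36.410 Y81.480
M4 S391
G1 X38.768 Y126.308 F2968
G1 X19.235 Y61.131
M5

Since the viewBox matches the mm dimensions, user units are millimetres directly. The only transform is the Y-flip y_m = 180.722 − y_svg.

Shape 1 is a open polyline drawn with `<polyline>`. Its stroke #0000ff means engrave at S391, F2968. After flipping Y the toolpath is (56.539,39.789) → (90.020,106.651) → (44.816,69.257) → (7.197,63.241) → (16.936,120.915).

Shape 2 is a regular polygon drawn with `<path>`. Its stroke #ff0000 means score at S414, F2590. After flipping Y the toolpath is (116.390,160.047) → (122.860,136.477) → (99.290,130.007) → (92.820,153.577) → (116.390,160.047), returning to the start.

Shape 3 is a open polyline drawn with `<path>`. Its stroke #0000ff means engrave at S391, F2968. After flipping Y the toolpath is (36.410,81.480) → (38.768,126.308) → (19.235,61.131).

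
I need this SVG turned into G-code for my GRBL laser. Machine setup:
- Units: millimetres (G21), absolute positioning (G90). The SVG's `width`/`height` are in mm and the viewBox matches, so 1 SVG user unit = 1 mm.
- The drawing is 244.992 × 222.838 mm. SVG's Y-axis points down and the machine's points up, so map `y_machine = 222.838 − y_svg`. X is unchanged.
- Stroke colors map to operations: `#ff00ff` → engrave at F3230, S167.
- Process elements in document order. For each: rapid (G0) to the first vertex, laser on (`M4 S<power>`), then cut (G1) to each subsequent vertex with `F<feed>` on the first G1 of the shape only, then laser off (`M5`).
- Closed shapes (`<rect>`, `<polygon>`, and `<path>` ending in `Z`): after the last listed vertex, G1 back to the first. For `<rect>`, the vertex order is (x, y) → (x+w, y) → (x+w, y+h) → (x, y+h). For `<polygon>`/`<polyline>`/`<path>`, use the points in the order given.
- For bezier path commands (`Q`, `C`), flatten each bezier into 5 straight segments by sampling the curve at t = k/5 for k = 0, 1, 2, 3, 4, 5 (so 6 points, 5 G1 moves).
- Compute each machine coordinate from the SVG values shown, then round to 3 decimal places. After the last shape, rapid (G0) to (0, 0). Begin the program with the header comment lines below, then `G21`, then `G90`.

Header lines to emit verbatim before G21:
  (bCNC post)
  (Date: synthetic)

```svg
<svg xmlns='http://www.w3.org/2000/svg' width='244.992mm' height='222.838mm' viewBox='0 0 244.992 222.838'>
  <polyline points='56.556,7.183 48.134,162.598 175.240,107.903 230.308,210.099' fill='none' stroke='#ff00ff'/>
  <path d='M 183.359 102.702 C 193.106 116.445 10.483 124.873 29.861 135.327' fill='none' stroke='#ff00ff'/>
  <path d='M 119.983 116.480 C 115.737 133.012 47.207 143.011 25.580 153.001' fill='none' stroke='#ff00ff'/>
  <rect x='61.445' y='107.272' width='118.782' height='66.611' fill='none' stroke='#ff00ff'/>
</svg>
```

viewBox `0 0 244.992 222.838` with mm width/height → 1 unit = 1 mm. Flip: y_m = 222.838 − y_svg.

**Shape 1** — `<polyline>` open polyline, stroke `#ff00ff` → engrave (S167, F3230). Machine vertices: (56.556,215.655) → (48.134,60.240) → (175.240,114.935) → (230.308,12.739). Open path.

**Shape 2** — `<path>` cubic bezier, stroke `#ff00ff` → engrave (S167, F3230). Control points (SVG): P0=(183.359,102.702), P1=(193.106,116.445), P2=(10.483,124.873), P3=(29.861,135.327); sampled at t=k/5. Machine vertices: (183.359,120.136) → (169.278,112.469) → (127.958,105.726) → (78.328,99.553) → (39.319,93.599) → (29.861,87.511). Open path.

**Shape 3** — `<path>` cubic bezier, stroke `#ff00ff` → engrave (S167, F3230). Control points (SVG): P0=(119.983,116.480), P1=(115.737,133.012), P2=(47.207,143.011), P3=(25.580,153.001); sampled at t=k/5. Machine vertices: (119.983,106.358) → (110.611,97.171) → (91.147,89.238) → (66.930,82.247) → (43.295,75.884) → (25.580,69.837). Open path.

**Shape 4** — `<rect>` rectangle, stroke `#ff00ff` → engrave (S167, F3230). Machine vertices: (61.445,115.566) → (180.227,115.566) → (180.227,48.955) → (61.445,48.955) → (61.445,115.566). Closed: final G1 returns to the first vertex.

(bCNC post)
(Date: synthetic)
G21
G90
G0 X56.556 Y215.655
M4 S167
G1 X48.134 Y60.240 F3230
G1 X175.240 Y114.935
G1 X230.308 Y12.739
M5
G0 X183.359 Y120.136
M4 S167
G1 X169.278 Y112.469 F3230
G1 X127.958 Y105.726
G1 X78.328 Y99.553
G1 X39.319 Y93.599
G1 X29.861 Y87.511
M5
G0 X119.983 Y106.358
M4 S167
G1 X110.611 Y97.171 F3230
G1 X91.147 Y89.238
G1 X66.930 Y82.247
G1 X43.295 Y75.884
G1 X25.580 Y69.837
M5
G0 X61.445 Y115.566
M4 S167
G1 X180.227 Y115.566 F3230
G1 X180.227 Y48.955
G1 X61.445 Y48.955
G1 X61.445 Y115.566
M5
G0 X0.000 Y0.000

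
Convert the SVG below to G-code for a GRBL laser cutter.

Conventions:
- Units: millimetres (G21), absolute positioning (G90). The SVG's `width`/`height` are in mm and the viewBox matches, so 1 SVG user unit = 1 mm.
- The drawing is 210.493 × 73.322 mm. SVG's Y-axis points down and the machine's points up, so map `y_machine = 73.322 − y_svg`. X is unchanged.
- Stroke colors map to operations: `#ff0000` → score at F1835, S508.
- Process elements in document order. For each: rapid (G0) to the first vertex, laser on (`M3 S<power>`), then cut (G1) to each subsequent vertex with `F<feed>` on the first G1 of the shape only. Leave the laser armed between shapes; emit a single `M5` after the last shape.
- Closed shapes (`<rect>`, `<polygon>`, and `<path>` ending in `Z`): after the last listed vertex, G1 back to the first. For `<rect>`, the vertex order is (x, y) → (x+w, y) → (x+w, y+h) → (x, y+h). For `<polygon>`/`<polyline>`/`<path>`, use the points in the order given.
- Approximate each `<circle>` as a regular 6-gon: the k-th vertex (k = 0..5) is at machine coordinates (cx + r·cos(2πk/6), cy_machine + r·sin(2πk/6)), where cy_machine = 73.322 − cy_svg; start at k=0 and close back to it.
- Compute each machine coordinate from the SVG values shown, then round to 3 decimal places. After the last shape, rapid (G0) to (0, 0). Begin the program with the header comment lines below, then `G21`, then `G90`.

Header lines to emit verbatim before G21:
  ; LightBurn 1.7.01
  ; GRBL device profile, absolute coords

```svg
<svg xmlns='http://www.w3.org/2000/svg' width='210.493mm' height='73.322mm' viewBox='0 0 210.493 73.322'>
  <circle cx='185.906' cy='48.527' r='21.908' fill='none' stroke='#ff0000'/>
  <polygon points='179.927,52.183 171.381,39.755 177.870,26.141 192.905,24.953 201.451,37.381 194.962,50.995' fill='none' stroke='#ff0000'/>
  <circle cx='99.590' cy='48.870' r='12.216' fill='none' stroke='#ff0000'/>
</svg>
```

; LightBurn 1.7.01
; GRBL device profile, absolute coords
G21
G90
G0 X207.814 Y24.795
M3 S508
G1 X196.860 Y43.768 F1835
G1 X174.952 Y43.768
G1 X163.998 Y24.795
G1 X174.952 Y5.822
G1 X196.860 Y5.822
G1 X207.814 Y24.795
G0 X179.927 Y21.139
M3 S508
G1 X171.381 Y33.567 F1835
G1 X177.870 Y47.181
G1 X192.905 Y48.369
G1 X201.451 Y35.941
G1 X194.962 Y22.327
G1 X179.927 Y21.139
G0 X111.806 Y24.452
M3 S508
G1 X105.698 Y35.031 F1835
G1 X93.482 Y35.031
G1 X87.374 Y24.452
G1 X93.482 Y13.873
G1 X105.698 Y13.873
G1 X111.806 Y24.452
M5
G0 X0.000 Y0.000

1 u = 1 mm; y_m = 73.322 − y.

[1] `<circle>` circle, #ff0000→score S508 F1835: (207.814,24.795) → (196.860,43.768) → (174.952,43.768) → (163.998,24.795) → (174.952,5.822) → (196.860,5.822) → (207.814,24.795) (closed)

[2] `<polygon>` regular polygon, #ff0000→score S508 F1835: (179.927,21.139) → (171.381,33.567) → (177.870,47.181) → (192.905,48.369) → (201.451,35.941) → (194.962,22.327) → (179.927,21.139) (closed)

[3] `<circle>` circle, #ff0000→score S508 F1835: (111.806,24.452) → (105.698,35.031) → (93.482,35.031) → (87.374,24.452) → (93.482,13.873) → (105.698,13.873) → (111.806,24.452) (closed)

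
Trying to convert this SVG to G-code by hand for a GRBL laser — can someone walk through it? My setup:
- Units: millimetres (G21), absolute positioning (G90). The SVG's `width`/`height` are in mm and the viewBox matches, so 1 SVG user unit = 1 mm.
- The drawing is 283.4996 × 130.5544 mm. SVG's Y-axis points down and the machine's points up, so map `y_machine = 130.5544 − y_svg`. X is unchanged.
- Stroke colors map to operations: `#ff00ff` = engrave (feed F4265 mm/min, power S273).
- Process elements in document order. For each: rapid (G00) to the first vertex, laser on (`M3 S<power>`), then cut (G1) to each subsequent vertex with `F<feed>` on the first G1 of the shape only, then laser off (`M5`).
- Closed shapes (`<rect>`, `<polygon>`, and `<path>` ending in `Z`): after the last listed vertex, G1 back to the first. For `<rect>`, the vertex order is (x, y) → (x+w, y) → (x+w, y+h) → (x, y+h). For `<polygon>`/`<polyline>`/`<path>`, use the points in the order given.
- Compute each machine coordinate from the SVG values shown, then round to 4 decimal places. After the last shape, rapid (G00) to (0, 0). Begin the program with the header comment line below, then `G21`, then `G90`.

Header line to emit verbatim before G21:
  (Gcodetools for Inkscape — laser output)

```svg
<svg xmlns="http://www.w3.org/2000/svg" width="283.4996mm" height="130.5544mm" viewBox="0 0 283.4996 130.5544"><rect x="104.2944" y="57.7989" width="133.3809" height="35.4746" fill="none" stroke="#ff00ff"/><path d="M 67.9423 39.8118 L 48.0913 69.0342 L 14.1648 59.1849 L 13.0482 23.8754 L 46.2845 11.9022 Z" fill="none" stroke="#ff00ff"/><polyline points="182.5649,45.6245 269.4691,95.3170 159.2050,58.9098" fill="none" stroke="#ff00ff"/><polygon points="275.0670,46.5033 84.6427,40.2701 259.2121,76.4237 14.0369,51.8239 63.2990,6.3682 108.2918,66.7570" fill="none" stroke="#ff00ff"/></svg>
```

viewBox `0 0 283.4996 130.5544` with mm width/height → 1 unit = 1 mm. Flip: y_m = 130.5544 − y_svg.

**Shape 1** — `<rect>` rectangle, stroke `#ff00ff` → engrave (S273, F4265). Machine vertices: (104.2944,72.7555) → (237.6753,72.7555) → (237.6753,37.2809) → (104.2944,37.2809) → (104.2944,72.7555). Closed: final G1 returns to the first vertex.

**Shape 2** — `<path>` regular polygon, stroke `#ff00ff` → engrave (S273, F4265). Machine vertices: (67.9423,90.7426) → (48.0913,61.5202) → (14.1648,71.3695) → (13.0482,106.6790) → (46.2845,118.6522) → (67.9423,90.7426). Closed: final G1 returns to the first vertex.

**Shape 3** — `<polyline>` open polyline, stroke `#ff00ff` → engrave (S273, F4265). Machine vertices: (182.5649,84.9299) → (269.4691,35.2374) → (159.2050,71.6446). Open path.

**Shape 4** — `<polygon>` closed polygon, stroke `#ff00ff` → engrave (S273, F4265). Machine vertices: (275.0670,84.0511) → (84.6427,90.2843) → (259.2121,54.1307) → (14.0369,78.7305) → (63.2990,124.1862) → (108.2918,63.7974) → (275.0670,84.0511). Closed: final G1 returns to the first vertex.

(Gcodetools for Inkscape — laser output)
G21
G90
G00 X104.2944 Y72.7555
M3 S273
G1 X237.6753 Y72.7555 F4265
G1 X237.6753 Y37.2809
G1 X104.2944 Y37.2809
G1 X104.2944 Y72.7555
M5
G00 X67.9423 Y90.7426
M3 S273
G1 X48.0913 Y61.5202 F4265
G1 X14.1648 Y71.3695
G1 X13.0482 Y106.6790
G1 X46.2845 Y118.6522
G1 X67.9423 Y90.7426
M5
G00 X182.5649 Y84.9299
M3 S273
G1 X269.4691 Y35.2374 F4265
G1 X159.2050 Y71.6446
M5
G00 X275.0670 Y84.0511
M3 S273
G1 X84.6427 Y90.2843 F4265
G1 X259.2121 Y54.1307
G1 X14.0369 Y78.7305
G1 X63.2990 Y124.1862
G1 X108.2918 Y63.7974
G1 X275.0670 Y84.0511
M5
G00 X0.0000 Y0.0000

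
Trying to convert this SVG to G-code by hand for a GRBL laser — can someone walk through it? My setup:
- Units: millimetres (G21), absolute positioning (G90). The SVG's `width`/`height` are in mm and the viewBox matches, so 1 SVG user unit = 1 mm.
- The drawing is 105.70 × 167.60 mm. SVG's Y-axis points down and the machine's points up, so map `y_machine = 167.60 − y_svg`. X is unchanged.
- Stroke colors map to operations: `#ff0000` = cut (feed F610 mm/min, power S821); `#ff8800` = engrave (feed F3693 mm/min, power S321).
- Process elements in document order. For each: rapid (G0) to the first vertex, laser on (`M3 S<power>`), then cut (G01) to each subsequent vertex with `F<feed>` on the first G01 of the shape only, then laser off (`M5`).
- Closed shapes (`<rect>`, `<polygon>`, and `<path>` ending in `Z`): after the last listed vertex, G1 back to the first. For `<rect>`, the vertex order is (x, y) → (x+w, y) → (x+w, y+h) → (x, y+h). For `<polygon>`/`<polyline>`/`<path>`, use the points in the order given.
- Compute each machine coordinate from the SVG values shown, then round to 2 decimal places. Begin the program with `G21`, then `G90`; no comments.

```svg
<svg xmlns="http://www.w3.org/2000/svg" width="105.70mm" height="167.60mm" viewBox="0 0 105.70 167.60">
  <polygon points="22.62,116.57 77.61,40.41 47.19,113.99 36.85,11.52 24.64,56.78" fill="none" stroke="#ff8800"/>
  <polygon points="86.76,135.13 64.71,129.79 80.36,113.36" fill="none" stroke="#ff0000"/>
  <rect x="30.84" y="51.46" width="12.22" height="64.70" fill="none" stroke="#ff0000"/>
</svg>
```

Since the viewBox matches the mm dimensions, user units are millimetres directly. The only transform is the Y-flip y_m = 167.60 − y_svg.

Shape 1 is a closed polygon drawn with `<polygon>`. Its stroke #ff8800 means engrave at S321, F3693. After flipping Y the toolpath is (22.62,51.03) → (77.61,127.19) → (47.19,53.61) → (36.85,156.08) → (24.64,110.82) → (22.62,51.03), returning to the start.

Shape 2 is a regular polygon drawn with `<polygon>`. Its stroke #ff0000 means cut at S821, F610. After flipping Y the toolpath is (86.76,32.47) → (64.71,37.81) → (80.36,54.24) → (86.76,32.47), returning to the start.

Shape 3 is a rectangle drawn with `<rect>`. Its stroke #ff0000 means cut at S821, F610. After flipping Y the toolpath is (30.84,116.14) → (43.06,116.14) → (43.06,51.44) → (30.84,51.44) → (30.84,116.14), returning to the start.

G21
G90
G0 X22.62 Y51.03
M3 S321
G01 X77.61 Y127.19 F3693
G01 X47.19 Y53.61
G01 X36.85 Y156.08
G01 X24.64 Y110.82
G01 X22.62 Y51.03
M5
G0 X86.76 Y32.47
M3 S821
G01 X64.71 Y37.81 F610
G01 X80.36 Y54.24
G01 X86.76 Y32.47
M5
G0 X30.84 Y116.14
M3 S821
G01 X43.06 Y116.14 F610
G01 X43.06 Y51.44
G01 X30.84 Y51.44
G01 X30.84 Y116.14
M5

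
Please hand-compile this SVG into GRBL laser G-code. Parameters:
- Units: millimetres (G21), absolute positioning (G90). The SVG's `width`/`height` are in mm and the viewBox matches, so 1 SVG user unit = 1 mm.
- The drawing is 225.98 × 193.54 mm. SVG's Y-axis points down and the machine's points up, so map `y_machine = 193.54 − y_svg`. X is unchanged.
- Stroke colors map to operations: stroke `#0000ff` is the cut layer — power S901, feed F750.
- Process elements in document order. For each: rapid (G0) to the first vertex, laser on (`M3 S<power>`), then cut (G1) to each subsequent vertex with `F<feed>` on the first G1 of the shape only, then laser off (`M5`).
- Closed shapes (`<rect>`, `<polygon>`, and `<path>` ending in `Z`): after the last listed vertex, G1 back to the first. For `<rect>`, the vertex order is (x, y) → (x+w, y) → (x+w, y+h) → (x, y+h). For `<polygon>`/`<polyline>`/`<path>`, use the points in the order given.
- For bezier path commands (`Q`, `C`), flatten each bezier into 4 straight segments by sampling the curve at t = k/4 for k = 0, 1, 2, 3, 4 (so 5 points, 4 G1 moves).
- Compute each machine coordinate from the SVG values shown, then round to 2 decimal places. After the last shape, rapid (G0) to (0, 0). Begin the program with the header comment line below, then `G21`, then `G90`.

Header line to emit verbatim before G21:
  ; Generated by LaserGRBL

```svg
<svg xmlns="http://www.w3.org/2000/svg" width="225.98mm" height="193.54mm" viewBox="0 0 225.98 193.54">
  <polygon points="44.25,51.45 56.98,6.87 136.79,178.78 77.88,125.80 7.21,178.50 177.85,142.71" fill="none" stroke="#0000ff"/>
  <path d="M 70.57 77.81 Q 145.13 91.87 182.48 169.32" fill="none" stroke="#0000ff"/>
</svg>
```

Since the viewBox matches the mm dimensions, user units are millimetres directly. The only transform is the Y-flip y_m = 193.54 − y_svg.

Shape 1 is a closed polygon drawn with `<polygon>`. Its stroke #0000ff means cut at S901, F750. After flipping Y the toolpath is (44.25,142.09) → (56.98,186.67) → (136.79,14.76) → (77.88,67.74) → (7.21,15.04) → (177.85,50.83) → (44.25,142.09), returning to the start.

Shape 2 is a quadratic bezier drawn with `<path>`. Its stroke #0000ff means cut at S901, F750. After flipping Y the toolpath is (70.57,115.73) → (105.52,104.74) → (135.83,85.82) → (161.48,58.98) → (182.48,24.22).

; Generated by LaserGRBL
G21
G90
G0 X44.25 Y142.09
M3 S901
G1 X56.98 Y186.67 F750
G1 X136.79 Y14.76
G1 X77.88 Y67.74
G1 X7.21 Y15.04
G1 X177.85 Y50.83
G1 X44.25 Y142.09
M5
G0 X70.57 Y115.73
M3 S901
G1 X105.52 Y104.74 F750
G1 X135.83 Y85.82
G1 X161.48 Y58.98
G1 X182.48 Y24.22
M5
G0 X0.00 Y0.00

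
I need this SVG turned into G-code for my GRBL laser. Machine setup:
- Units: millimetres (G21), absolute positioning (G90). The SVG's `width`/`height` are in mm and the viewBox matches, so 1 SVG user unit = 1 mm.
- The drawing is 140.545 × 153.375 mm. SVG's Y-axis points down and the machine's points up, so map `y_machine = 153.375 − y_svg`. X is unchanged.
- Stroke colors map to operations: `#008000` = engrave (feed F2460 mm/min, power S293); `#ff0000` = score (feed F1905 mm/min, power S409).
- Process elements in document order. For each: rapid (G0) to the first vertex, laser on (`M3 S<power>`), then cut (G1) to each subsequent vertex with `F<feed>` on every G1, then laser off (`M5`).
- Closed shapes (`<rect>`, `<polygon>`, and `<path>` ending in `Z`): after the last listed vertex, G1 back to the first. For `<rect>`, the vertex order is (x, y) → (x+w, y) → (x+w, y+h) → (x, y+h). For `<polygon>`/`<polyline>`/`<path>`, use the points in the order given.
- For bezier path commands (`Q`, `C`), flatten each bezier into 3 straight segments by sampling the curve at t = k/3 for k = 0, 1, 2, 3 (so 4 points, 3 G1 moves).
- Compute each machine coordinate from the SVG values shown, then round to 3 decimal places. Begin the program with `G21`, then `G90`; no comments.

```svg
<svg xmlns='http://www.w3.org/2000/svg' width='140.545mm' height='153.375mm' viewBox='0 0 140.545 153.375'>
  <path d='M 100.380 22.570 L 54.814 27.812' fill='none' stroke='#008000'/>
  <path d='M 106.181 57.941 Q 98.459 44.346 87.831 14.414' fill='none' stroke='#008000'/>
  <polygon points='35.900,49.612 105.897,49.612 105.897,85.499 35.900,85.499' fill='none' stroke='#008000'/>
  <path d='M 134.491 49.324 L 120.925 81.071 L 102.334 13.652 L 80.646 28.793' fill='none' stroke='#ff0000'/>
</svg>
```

G21
G90
G0 X100.380 Y130.805
M3 S293
G1 X54.814 Y125.563 F2460
M5
G0 X106.181 Y95.434
M3 S293
G1 X100.710 Y106.313 F2460
G1 X94.593 Y120.822 F2460
G1 X87.831 Y138.961 F2460
M5
G0 X35.900 Y103.763
M3 S293
G1 X105.897 Y103.763 F2460
G1 X105.897 Y67.876 F2460
G1 X35.900 Y67.876 F2460
G1 X35.900 Y103.763 F2460
M5
G0 X134.491 Y104.051
M3 S409
G1 X120.925 Y72.304 F1905
G1 X102.334 Y139.723 F1905
G1 X80.646 Y124.582 F1905
M5

1 u = 1 mm; y_m = 153.375 − y.

[1] `<path>` line segment, #008000→engrave S293 F2460: (100.380,130.805) → (54.814,125.563)

[2] `<path>` quadratic bezier, #008000→engrave S293 F2460: (106.181,95.434) → (100.710,106.313) → (94.593,120.822) → (87.831,138.961)

[3] `<polygon>` rectangle, #008000→engrave S293 F2460: (35.900,103.763) → (105.897,103.763) → (105.897,67.876) → (35.900,67.876) → (35.900,103.763) (closed)

[4] `<path>` open polyline, #ff0000→score S409 F1905: (134.491,104.051) → (120.925,72.304) → (102.334,139.723) → (80.646,124.582)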